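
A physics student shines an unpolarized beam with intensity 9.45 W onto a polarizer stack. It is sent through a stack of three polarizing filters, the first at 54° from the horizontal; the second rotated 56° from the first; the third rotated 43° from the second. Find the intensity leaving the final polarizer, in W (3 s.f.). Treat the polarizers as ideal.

I ≈ 0.790 W

Unpolarized light through the first polarizer → I₁ = 9.45 W/2 = 4.725 W, polarized at 54°.
I₂ = I₁ · cos²(56°) = 4.725 · 0.3127 = 1.477 W.
I₃ = I₂ · cos²(43°) = 1.477 · 0.5349 = 0.7903 W.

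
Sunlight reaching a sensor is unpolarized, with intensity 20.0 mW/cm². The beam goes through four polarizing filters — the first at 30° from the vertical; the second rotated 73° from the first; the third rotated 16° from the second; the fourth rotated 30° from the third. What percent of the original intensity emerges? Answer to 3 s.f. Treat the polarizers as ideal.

Unpolarized light through the first polarizer → I₁ = 20.0 mW/cm²/2 = 10 mW/cm², polarized at 30°.
I₂ = I₁ · cos²(73°) = 10 · 0.08548 = 0.8548 mW/cm².
I₃ = I₂ · cos²(16°) = 0.8548 · 0.924 = 0.7899 mW/cm².
I₄ = I₃ · cos²(30°) = 0.7899 · 0.75 = 0.5924 mW/cm².
That is 2.962% of the incident intensity.

≈ 2.96%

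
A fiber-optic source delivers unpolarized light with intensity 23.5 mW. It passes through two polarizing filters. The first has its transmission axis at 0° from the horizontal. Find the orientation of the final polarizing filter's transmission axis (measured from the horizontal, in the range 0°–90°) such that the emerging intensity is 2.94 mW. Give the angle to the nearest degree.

θ ≈ 60°

Unpolarized light through the first polarizer → I₁ = ½ I₀, now polarized at 0°.
Target fraction: 2.94 / 23.5 mW = 0.1251 of I₀.
Need I₂/I₀ = 0.1251, so cos²(θ − 0°) = 0.1251 / 0.5 = 0.2502.
θ − 0° = arccos(√0.2502) = 60.0°, giving θ ≈ 0 + 60.0 = 60.0°.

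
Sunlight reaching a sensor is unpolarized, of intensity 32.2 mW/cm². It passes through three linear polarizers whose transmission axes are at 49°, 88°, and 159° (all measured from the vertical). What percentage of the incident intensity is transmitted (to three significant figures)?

Unpolarized light through the first polarizer → I₁ = 32.2 mW/cm²/2 = 16.1 mW/cm², polarized at 49°.
I₂ = I₁ · cos²(39°) = 16.1 · 0.604 = 9.724 mW/cm².
I₃ = I₂ · cos²(71°) = 9.724 · 0.106 = 1.031 mW/cm².
That is 3.201% of the incident intensity.

≈ 3.20%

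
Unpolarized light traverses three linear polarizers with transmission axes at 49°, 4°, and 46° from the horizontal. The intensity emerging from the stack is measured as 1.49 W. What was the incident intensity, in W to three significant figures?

I₀ ≈ 10.8 W

Unpolarized light through the first polarizer → I₁ = ½ I₀, now polarized at 49°.
I₂ = I₁ cos²(4° − 49°) = 0.5 I₀ · cos²(45°) = 0.25 I₀.
I₃ = I₂ cos²(46° − 4°) = 0.25 I₀ · cos²(42°) = 0.1381 I₀.
So 1.49 W = 0.1381 I₀, giving I₀ = 1.49/0.1381 = 10.79 W.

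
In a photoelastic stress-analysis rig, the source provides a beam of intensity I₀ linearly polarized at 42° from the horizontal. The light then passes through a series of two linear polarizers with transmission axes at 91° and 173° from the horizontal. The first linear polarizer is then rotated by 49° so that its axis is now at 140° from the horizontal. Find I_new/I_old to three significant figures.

I_new/I_old ≈ 1.63

Before rotation:
By Malus's law, I₁ = I₀ cos²(91° − 42°) = I₀ cos²(49°) = 0.4304 I₀.
I₂ = I₁ cos²(173° − 91°) = 0.4304 I₀ · cos²(82°) = 0.008337 I₀.
After rotation:
I₁ = I₀ cos²(140° − 42°) = I₀ cos²(82°) = 0.01937 I₀.
I₂ = I₁ cos²(173° − 140°) = 0.01937 I₀ · cos²(33°) = 0.01362 I₀.
Ratio = 0.01362 / 0.008337 = 1.634.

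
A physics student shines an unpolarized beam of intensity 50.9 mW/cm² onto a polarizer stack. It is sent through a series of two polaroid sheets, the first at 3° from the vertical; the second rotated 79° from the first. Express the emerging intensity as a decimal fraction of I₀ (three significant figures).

I/I₀ ≈ 0.0182

Unpolarized light through the first polarizer → I₁ = 50.9 mW/cm²/2 = 25.45 mW/cm², polarized at 3°.
I₂ = I₁ · cos²(79°) = 25.45 · 0.03641 = 0.9266 mW/cm².
Transmitted fraction = 0.0182.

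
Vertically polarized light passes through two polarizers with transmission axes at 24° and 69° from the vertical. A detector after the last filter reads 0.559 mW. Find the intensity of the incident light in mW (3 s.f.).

I₀ ≈ 1.34 mW

I₁ = I₀ cos²(24° − 0°) = I₀ cos²(24°) = 0.8346 I₀.
I₂ = I₁ cos²(69° − 24°) = 0.8346 I₀ · cos²(45°) = 0.4173 I₀.
So 0.559 mW = 0.4173 I₀, giving I₀ = 0.559/0.4173 = 1.34 mW.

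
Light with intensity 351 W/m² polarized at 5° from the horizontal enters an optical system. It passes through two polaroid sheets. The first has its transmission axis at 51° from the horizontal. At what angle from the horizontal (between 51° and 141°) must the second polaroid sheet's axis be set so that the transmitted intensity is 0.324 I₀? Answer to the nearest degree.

θ ≈ 86°

By Malus's law, I₁ = I₀ cos²(51° − 5°) = I₀ cos²(46°) = 0.4826 I₀.
Need I₂/I₀ = 0.324, so cos²(θ − 51°) = 0.324 / 0.4826 = 0.6714.
θ − 51° = arccos(√0.6714) = 35.0°, giving θ ≈ 51 + 35.0 = 86.0°.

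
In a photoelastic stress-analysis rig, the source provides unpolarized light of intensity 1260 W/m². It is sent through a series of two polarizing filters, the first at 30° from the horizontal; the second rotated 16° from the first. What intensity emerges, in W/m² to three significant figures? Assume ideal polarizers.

I ≈ 582 W/m²

Unpolarized light through the first polarizer → I₁ = 1260 W/m²/2 = 630 W/m², polarized at 30°.
I₂ = I₁ · cos²(16°) = 630 · 0.924 = 582.1 W/m².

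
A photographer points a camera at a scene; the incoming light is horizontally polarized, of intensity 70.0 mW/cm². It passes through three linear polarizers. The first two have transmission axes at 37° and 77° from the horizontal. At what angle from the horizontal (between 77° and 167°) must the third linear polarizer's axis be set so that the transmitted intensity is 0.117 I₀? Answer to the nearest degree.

θ ≈ 133°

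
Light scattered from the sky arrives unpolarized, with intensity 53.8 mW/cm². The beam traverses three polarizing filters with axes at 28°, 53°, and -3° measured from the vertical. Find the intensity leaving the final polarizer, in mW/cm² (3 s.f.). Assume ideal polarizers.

Unpolarized light through the first polarizer → I₁ = 53.8 mW/cm²/2 = 26.9 mW/cm², polarized at 28°.
I₂ = I₁ · cos²(25°) = 26.9 · 0.8214 = 22.1 mW/cm².
I₃ = I₂ · cos²(56°) = 22.1 · 0.3127 = 6.909 mW/cm².

I ≈ 6.91 mW/cm²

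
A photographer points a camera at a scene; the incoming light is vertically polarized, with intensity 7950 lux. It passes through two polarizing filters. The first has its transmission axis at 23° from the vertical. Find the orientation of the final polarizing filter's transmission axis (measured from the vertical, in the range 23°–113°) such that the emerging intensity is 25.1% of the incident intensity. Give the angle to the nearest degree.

θ ≈ 80°

By Malus's law, I₁ = I₀ cos²(23° − 0°) = I₀ cos²(23°) = 0.8473 I₀.
Need I₂/I₀ = 0.251, so cos²(θ − 23°) = 0.251 / 0.8473 = 0.2962.
θ − 23° = arccos(√0.2962) = 57.0°, giving θ ≈ 23 + 57.0 = 80.0°.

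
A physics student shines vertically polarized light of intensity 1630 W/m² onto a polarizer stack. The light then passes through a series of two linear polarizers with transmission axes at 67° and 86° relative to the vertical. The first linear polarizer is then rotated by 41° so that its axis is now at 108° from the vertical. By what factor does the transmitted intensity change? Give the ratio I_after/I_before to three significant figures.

I_new/I_old ≈ 0.601

Before rotation:
I₁ = I₀ cos²(67° − 0°) = I₀ cos²(67°) = 0.1527 I₀.
I₂ = I₁ cos²(86° − 67°) = 0.1527 I₀ · cos²(19°) = 0.1365 I₀.
After rotation:
I₁ = I₀ cos²(108° − 0°) = I₀ cos²(72°) = 0.09549 I₀.
I₂ = I₁ cos²(86° − 108°) = 0.09549 I₀ · cos²(22°) = 0.08209 I₀.
Ratio = 0.08209 / 0.1365 = 0.6015.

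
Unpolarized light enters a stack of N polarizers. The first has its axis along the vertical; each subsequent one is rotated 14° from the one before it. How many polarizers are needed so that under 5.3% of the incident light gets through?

N = 39

First polarizer halves the unpolarized light: factor 1/2.
Each further stage multiplies by cos²(14°) = 0.9415.
After N polarizers: T = 0.5·0.9415^(N−1). Require T < 0.053 ⇒ N−1 > ln(0.053/0.5)/ln(0.9415) = 37.21, so N−1 ≥ 38 and N = 39.
Check: N=39 gives T = 0.05055 < 0.053; N=38 gives T = 0.05369.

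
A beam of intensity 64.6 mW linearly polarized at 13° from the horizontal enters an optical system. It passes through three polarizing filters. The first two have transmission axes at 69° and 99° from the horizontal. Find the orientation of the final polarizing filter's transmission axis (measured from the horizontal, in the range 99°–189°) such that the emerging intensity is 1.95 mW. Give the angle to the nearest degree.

θ ≈ 168°

I₁ = I₀ cos²(69° − 13°) = I₀ cos²(56°) = 0.3127 I₀.
I₂ = I₁ cos²(99° − 69°) = 0.3127 I₀ · cos²(30°) = 0.2345 I₀.
Target fraction: 1.95 / 64.6 mW = 0.03019 of I₀.
Need I₃/I₀ = 0.03019, so cos²(θ − 99°) = 0.03019 / 0.2345 = 0.1287.
θ − 99° = arccos(√0.1287) = 69.0°, giving θ ≈ 99 + 69.0 = 168.0°.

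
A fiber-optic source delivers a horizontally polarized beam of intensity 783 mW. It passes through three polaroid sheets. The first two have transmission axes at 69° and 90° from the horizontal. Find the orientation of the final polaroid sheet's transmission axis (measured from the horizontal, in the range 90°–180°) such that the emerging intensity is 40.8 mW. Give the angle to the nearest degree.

θ ≈ 137°

By Malus's law, I₁ = I₀ cos²(69° − 0°) = I₀ cos²(69°) = 0.1284 I₀.
I₂ = I₁ cos²(90° − 69°) = 0.1284 I₀ · cos²(21°) = 0.1119 I₀.
Target fraction: 40.8 / 783 mW = 0.05211 of I₀.
Need I₃/I₀ = 0.05211, so cos²(θ − 90°) = 0.05211 / 0.1119 = 0.4655.
θ − 90° = arccos(√0.4655) = 47.0°, giving θ ≈ 90 + 47.0 = 137.0°.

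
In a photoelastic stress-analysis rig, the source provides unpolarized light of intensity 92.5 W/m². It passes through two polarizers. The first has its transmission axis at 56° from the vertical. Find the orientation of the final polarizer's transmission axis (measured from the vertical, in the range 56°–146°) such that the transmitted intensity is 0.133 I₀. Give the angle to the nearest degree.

θ ≈ 115°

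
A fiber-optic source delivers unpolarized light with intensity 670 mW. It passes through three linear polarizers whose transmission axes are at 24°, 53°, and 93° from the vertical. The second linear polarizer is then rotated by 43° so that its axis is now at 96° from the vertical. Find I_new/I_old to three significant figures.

I_new/I_old ≈ 0.212

Before rotation:
Unpolarized light through the first polarizer → I₁ = ½ I₀, now polarized at 24°.
I₂ = I₁ cos²(53° − 24°) = 0.5 I₀ · cos²(29°) = 0.3825 I₀.
I₃ = I₂ cos²(93° − 53°) = 0.3825 I₀ · cos²(40°) = 0.2244 I₀.
After rotation:
Unpolarized light through the first polarizer → I₁ = ½ I₀, now polarized at 24°.
I₂ = I₁ cos²(96° − 24°) = 0.5 I₀ · cos²(72°) = 0.04775 I₀.
I₃ = I₂ cos²(93° − 96°) = 0.04775 I₀ · cos²(3°) = 0.04761 I₀.
Ratio = 0.04761 / 0.2244 = 0.2121.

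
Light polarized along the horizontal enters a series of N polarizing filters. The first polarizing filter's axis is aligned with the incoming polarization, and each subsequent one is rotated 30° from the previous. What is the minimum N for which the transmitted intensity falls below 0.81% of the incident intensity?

N = 18

First polarizer is aligned with the polarization: full transmission.
Each further stage multiplies by cos²(30°) = 0.75.
After N polarizers: T = 0.75^(N−1). Require T < 0.0081 ⇒ N−1 > ln(0.0081)/ln(0.75) = 16.74, so N−1 ≥ 17 and N = 18.
Check: N=18 gives T = 0.007517 < 0.0081; N=17 gives T = 0.01002.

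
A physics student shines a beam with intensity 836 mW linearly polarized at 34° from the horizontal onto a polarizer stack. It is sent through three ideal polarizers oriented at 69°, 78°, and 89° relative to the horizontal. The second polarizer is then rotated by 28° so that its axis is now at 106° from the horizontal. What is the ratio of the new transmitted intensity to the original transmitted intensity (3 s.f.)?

I_new/I_old ≈ 0.621

Before rotation:
By Malus's law, I₁ = I₀ cos²(69° − 34°) = I₀ cos²(35°) = 0.671 I₀.
I₂ = I₁ cos²(78° − 69°) = 0.671 I₀ · cos²(9°) = 0.6546 I₀.
I₃ = I₂ cos²(89° − 78°) = 0.6546 I₀ · cos²(11°) = 0.6308 I₀.
After rotation:
I₁ = I₀ cos²(69° − 34°) = I₀ cos²(35°) = 0.671 I₀.
I₂ = I₁ cos²(106° − 69°) = 0.671 I₀ · cos²(37°) = 0.428 I₀.
I₃ = I₂ cos²(89° − 106°) = 0.428 I₀ · cos²(17°) = 0.3914 I₀.
Ratio = 0.3914 / 0.6308 = 0.6205.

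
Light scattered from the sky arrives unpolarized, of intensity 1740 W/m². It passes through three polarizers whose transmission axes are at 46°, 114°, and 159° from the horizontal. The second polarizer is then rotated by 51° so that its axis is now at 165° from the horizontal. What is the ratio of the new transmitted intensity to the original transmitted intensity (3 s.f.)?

I_new/I_old ≈ 3.31

Before rotation:
Unpolarized light through the first polarizer → I₁ = ½ I₀, now polarized at 46°.
I₂ = I₁ cos²(114° − 46°) = 0.5 I₀ · cos²(68°) = 0.07017 I₀.
I₃ = I₂ cos²(159° − 114°) = 0.07017 I₀ · cos²(45°) = 0.03508 I₀.
After rotation:
Unpolarized light through the first polarizer → I₁ = ½ I₀, now polarized at 46°.
Angle between axes 1 and 2: 61°. I₂ = 0.5 I₀ · cos²(61°) = 0.1175 I₀.
I₃ = I₂ cos²(159° − 165°) = 0.1175 I₀ · cos²(6°) = 0.1162 I₀.
Ratio = 0.1162 / 0.03508 = 3.313.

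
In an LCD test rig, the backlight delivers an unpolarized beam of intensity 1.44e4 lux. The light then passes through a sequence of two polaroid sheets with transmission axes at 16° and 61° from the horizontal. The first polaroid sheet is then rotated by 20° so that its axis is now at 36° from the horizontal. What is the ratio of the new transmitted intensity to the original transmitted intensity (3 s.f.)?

I_new/I_old ≈ 1.64

Before rotation:
Unpolarized light through the first polarizer → I₁ = ½ I₀, now polarized at 16°.
I₂ = I₁ cos²(61° − 16°) = 0.5 I₀ · cos²(45°) = 0.25 I₀.
After rotation:
Unpolarized light through the first polarizer → I₁ = ½ I₀, now polarized at 36°.
I₂ = I₁ cos²(61° − 36°) = 0.5 I₀ · cos²(25°) = 0.4107 I₀.
Ratio = 0.4107 / 0.25 = 1.643.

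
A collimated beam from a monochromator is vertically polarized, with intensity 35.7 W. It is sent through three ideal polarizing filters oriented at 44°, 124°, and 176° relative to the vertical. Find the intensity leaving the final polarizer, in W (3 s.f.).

I ≈ 0.211 W

I₁ = 35.7 W · cos²(44°) = 18.47 W.
I₂ = I₁ · cos²(80°) = 18.47 · 0.03015 = 0.557 W.
I₃ = I₂ · cos²(52°) = 0.557 · 0.379 = 0.2111 W.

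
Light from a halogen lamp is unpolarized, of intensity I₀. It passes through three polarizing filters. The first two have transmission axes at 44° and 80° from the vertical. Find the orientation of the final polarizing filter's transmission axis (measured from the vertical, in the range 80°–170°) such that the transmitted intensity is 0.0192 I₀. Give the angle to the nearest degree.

θ ≈ 156°

Unpolarized light through the first polarizer → I₁ = ½ I₀, now polarized at 44°.
I₂ = I₁ cos²(80° − 44°) = 0.5 I₀ · cos²(36°) = 0.3273 I₀.
Need I₃/I₀ = 0.0192, so cos²(θ − 80°) = 0.0192 / 0.3273 = 0.05867.
θ − 80° = arccos(√0.05867) = 76.0°, giving θ ≈ 80 + 76.0 = 156.0°.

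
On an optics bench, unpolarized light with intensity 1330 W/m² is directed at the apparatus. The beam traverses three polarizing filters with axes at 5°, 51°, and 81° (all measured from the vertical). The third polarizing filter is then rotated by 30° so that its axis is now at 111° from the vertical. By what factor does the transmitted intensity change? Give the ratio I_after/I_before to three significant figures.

I_new/I_old ≈ 0.333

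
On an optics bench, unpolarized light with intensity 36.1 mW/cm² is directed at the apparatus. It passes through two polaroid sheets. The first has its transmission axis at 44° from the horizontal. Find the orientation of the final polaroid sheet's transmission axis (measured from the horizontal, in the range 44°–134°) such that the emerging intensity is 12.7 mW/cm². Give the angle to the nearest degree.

Unpolarized light through the first polarizer → I₁ = ½ I₀, now polarized at 44°.
Target fraction: 12.7 / 36.1 mW/cm² = 0.3518 of I₀.
Need I₂/I₀ = 0.3518, so cos²(θ − 44°) = 0.3518 / 0.5 = 0.7036.
θ − 44° = arccos(√0.7036) = 33.0°, giving θ ≈ 44 + 33.0 = 77.0°.

θ ≈ 77°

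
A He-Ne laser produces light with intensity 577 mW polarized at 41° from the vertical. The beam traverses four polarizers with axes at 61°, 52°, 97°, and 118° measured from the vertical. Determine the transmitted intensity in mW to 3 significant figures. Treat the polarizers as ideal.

I ≈ 217 mW

I₁ = 577 mW · cos²(20°) = 509.5 mW.
I₂ = I₁ · cos²(9°) = 509.5 · 0.9755 = 497 mW.
I₃ = I₂ · cos²(45°) = 497 · 0.5 = 248.5 mW.
I₄ = I₃ · cos²(21°) = 248.5 · 0.8716 = 216.6 mW.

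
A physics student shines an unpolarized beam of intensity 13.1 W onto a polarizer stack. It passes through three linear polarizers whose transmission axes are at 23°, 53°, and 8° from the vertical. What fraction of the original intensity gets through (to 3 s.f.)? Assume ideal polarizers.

I/I₀ ≈ 0.188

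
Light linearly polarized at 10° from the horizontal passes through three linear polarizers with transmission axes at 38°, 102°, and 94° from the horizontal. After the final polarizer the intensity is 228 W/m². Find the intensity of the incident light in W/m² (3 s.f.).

By Malus's law, I₁ = I₀ cos²(38° − 10°) = I₀ cos²(28°) = 0.7796 I₀.
I₂ = I₁ cos²(102° − 38°) = 0.7796 I₀ · cos²(64°) = 0.1498 I₀.
I₃ = I₂ cos²(94° − 102°) = 0.1498 I₀ · cos²(8°) = 0.1469 I₀.
So 228 W/m² = 0.1469 I₀, giving I₀ = 228/0.1469 = 1552 W/m².

I₀ ≈ 1550 W/m²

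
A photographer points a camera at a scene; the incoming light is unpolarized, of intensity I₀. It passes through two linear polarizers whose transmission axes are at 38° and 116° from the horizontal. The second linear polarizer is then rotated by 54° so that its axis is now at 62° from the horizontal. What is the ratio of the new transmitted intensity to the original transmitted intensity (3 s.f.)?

Before rotation:
Unpolarized light through the first polarizer → I₁ = ½ I₀, now polarized at 38°.
I₂ = I₁ cos²(116° − 38°) = 0.5 I₀ · cos²(78°) = 0.02161 I₀.
After rotation:
Unpolarized light through the first polarizer → I₁ = ½ I₀, now polarized at 38°.
I₂ = I₁ cos²(62° − 38°) = 0.5 I₀ · cos²(24°) = 0.4173 I₀.
Ratio = 0.4173 / 0.02161 = 19.31.

I_new/I_old ≈ 19.3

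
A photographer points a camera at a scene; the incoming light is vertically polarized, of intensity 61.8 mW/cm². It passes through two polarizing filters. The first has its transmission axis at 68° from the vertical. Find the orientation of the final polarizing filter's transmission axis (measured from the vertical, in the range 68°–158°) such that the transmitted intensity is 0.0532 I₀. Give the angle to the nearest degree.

θ ≈ 120°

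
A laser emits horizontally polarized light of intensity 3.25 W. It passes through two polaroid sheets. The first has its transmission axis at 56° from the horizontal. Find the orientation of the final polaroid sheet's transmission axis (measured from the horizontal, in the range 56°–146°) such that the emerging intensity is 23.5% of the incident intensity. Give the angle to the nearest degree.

I₁ = I₀ cos²(56° − 0°) = I₀ cos²(56°) = 0.3127 I₀.
Need I₂/I₀ = 0.235, so cos²(θ − 56°) = 0.235 / 0.3127 = 0.7515.
θ − 56° = arccos(√0.7515) = 29.9°, giving θ ≈ 56 + 29.9 = 85.9°.

θ ≈ 86°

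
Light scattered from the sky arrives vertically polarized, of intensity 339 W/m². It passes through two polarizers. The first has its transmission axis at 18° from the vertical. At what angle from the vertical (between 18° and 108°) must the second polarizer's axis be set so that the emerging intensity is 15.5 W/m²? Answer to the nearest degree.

I₁ = I₀ cos²(18° − 0°) = I₀ cos²(18°) = 0.9045 I₀.
Target fraction: 15.5 / 339 W/m² = 0.04572 of I₀.
Need I₂/I₀ = 0.04572, so cos²(θ − 18°) = 0.04572 / 0.9045 = 0.05055.
θ − 18° = arccos(√0.05055) = 77.0°, giving θ ≈ 18 + 77.0 = 95.0°.

θ ≈ 95°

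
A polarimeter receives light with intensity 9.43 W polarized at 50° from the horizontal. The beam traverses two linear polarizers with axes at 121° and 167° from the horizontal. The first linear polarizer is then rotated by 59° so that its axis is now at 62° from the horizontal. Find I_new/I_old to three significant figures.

I_new/I_old ≈ 1.25

Before rotation:
I₁ = I₀ cos²(121° − 50°) = I₀ cos²(71°) = 0.106 I₀.
I₂ = I₁ cos²(167° − 121°) = 0.106 I₀ · cos²(46°) = 0.05115 I₀.
After rotation:
I₁ = I₀ cos²(62° − 50°) = I₀ cos²(12°) = 0.9568 I₀.
Angle between axes 1 and 2: 75°. I₂ = 0.9568 I₀ · cos²(75°) = 0.06409 I₀.
Ratio = 0.06409 / 0.05115 = 1.253.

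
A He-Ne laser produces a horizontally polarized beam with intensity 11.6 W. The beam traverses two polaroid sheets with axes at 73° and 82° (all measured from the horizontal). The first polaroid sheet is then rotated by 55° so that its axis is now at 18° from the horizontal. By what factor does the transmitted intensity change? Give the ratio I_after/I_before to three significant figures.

Before rotation:
By Malus's law, I₁ = I₀ cos²(73° − 0°) = I₀ cos²(73°) = 0.08548 I₀.
I₂ = I₁ cos²(82° − 73°) = 0.08548 I₀ · cos²(9°) = 0.08339 I₀.
After rotation:
I₁ = I₀ cos²(18° − 0°) = I₀ cos²(18°) = 0.9045 I₀.
I₂ = I₁ cos²(82° − 18°) = 0.9045 I₀ · cos²(64°) = 0.1738 I₀.
Ratio = 0.1738 / 0.08339 = 2.084.

I_new/I_old ≈ 2.08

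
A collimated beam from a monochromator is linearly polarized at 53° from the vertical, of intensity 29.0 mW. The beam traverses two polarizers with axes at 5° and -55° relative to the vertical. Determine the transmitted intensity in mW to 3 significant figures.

I₁ = 29.0 mW · cos²(48°) = 12.98 mW.
I₂ = I₁ · cos²(60°) = 12.98 · 0.25 = 3.246 mW.

I ≈ 3.25 mW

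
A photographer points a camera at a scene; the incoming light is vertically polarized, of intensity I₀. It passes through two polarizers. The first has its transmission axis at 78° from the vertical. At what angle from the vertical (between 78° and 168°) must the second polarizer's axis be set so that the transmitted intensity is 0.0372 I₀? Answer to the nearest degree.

θ ≈ 100°

I₁ = I₀ cos²(78° − 0°) = I₀ cos²(78°) = 0.04323 I₀.
Need I₂/I₀ = 0.0372, so cos²(θ − 78°) = 0.0372 / 0.04323 = 0.8606.
θ − 78° = arccos(√0.8606) = 21.9°, giving θ ≈ 78 + 21.9 = 99.9°.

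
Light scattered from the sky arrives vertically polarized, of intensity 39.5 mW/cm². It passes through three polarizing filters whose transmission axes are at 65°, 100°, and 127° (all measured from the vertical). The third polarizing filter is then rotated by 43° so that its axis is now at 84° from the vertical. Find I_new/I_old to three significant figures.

I_new/I_old ≈ 1.16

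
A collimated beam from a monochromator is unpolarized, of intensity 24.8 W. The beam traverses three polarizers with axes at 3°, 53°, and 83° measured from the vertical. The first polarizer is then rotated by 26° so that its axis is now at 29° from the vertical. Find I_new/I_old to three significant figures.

I_new/I_old ≈ 2.02

Before rotation:
Unpolarized light through the first polarizer → I₁ = ½ I₀, now polarized at 3°.
I₂ = I₁ cos²(53° − 3°) = 0.5 I₀ · cos²(50°) = 0.2066 I₀.
I₃ = I₂ cos²(83° − 53°) = 0.2066 I₀ · cos²(30°) = 0.1549 I₀.
After rotation:
Unpolarized light through the first polarizer → I₁ = ½ I₀, now polarized at 29°.
I₂ = I₁ cos²(53° − 29°) = 0.5 I₀ · cos²(24°) = 0.4173 I₀.
I₃ = I₂ cos²(83° − 53°) = 0.4173 I₀ · cos²(30°) = 0.313 I₀.
Ratio = 0.313 / 0.1549 = 2.02.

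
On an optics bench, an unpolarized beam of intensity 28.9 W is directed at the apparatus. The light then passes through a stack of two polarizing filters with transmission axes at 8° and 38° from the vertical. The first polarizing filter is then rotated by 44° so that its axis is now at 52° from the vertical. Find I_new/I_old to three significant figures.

I_new/I_old ≈ 1.26

Before rotation:
Unpolarized light through the first polarizer → I₁ = ½ I₀, now polarized at 8°.
I₂ = I₁ cos²(38° − 8°) = 0.5 I₀ · cos²(30°) = 0.375 I₀.
After rotation:
Unpolarized light through the first polarizer → I₁ = ½ I₀, now polarized at 52°.
I₂ = I₁ cos²(38° − 52°) = 0.5 I₀ · cos²(14°) = 0.4707 I₀.
Ratio = 0.4707 / 0.375 = 1.255.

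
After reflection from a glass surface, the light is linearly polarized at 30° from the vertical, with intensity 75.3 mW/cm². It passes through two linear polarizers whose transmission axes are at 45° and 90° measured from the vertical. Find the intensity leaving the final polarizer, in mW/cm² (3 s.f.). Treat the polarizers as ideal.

I ≈ 35.1 mW/cm²

I₁ = 75.3 mW/cm² · cos²(15°) = 70.26 mW/cm².
I₂ = I₁ · cos²(45°) = 70.26 · 0.5 = 35.13 mW/cm².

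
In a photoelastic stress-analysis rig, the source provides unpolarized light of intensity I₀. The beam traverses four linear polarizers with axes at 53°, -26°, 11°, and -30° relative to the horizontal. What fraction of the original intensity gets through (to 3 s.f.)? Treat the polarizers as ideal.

≈ 0.00661 I₀

Unpolarized light through the first polarizer → I₁ = ½ I₀, now polarized at 53°.
I₂ = I₁ cos²(-26° − 53°) = 0.5 I₀ · cos²(79°) = 0.0182 I₀.
I₃ = I₂ cos²(11° + 26°) = 0.0182 I₀ · cos²(37°) = 0.01161 I₀.
I₄ = I₃ cos²(-30° − 11°) = 0.01161 I₀ · cos²(41°) = 0.006613 I₀.
Transmitted fraction = 0.006613.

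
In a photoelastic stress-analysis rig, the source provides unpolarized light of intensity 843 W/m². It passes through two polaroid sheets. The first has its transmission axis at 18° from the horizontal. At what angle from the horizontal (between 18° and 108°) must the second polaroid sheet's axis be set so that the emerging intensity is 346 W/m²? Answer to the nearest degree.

Unpolarized light through the first polarizer → I₁ = ½ I₀, now polarized at 18°.
Target fraction: 346 / 843 W/m² = 0.4104 of I₀.
Need I₂/I₀ = 0.4104, so cos²(θ − 18°) = 0.4104 / 0.5 = 0.8209.
θ − 18° = arccos(√0.8209) = 25.0°, giving θ ≈ 18 + 25.0 = 43.0°.

θ ≈ 43°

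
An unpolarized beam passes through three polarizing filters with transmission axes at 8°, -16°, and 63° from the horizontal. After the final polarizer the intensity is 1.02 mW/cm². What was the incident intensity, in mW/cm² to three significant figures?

I₀ ≈ 67.1 mW/cm²

Unpolarized light through the first polarizer → I₁ = ½ I₀, now polarized at 8°.
I₂ = I₁ cos²(-16° − 8°) = 0.5 I₀ · cos²(24°) = 0.4173 I₀.
I₃ = I₂ cos²(63° + 16°) = 0.4173 I₀ · cos²(79°) = 0.01519 I₀.
So 1.02 mW/cm² = 0.01519 I₀, giving I₀ = 1.02/0.01519 = 67.14 mW/cm².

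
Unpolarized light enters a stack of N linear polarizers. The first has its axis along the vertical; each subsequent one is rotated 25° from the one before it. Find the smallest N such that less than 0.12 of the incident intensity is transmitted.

First polarizer halves the unpolarized light: factor 1/2.
Each further stage multiplies by cos²(25°) = 0.8214.
After N polarizers: T = 0.5·0.8214^(N−1). Require T < 0.12 ⇒ N−1 > ln(0.12/0.5)/ln(0.8214) = 7.25, so N−1 ≥ 8 and N = 9.
Check: N=9 gives T = 0.1036 < 0.12; N=8 gives T = 0.1261.

N = 9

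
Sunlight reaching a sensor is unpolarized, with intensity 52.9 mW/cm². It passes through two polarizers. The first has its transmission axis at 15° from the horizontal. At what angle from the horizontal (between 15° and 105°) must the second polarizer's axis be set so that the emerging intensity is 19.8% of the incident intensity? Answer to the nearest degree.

θ ≈ 66°

Unpolarized light through the first polarizer → I₁ = ½ I₀, now polarized at 15°.
Need I₂/I₀ = 0.198, so cos²(θ − 15°) = 0.198 / 0.5 = 0.396.
θ − 15° = arccos(√0.396) = 51.0°, giving θ ≈ 15 + 51.0 = 66.0°.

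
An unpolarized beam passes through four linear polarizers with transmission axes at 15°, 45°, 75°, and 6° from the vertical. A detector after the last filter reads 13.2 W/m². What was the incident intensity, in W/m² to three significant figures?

I₀ ≈ 365 W/m²

Unpolarized light through the first polarizer → I₁ = ½ I₀, now polarized at 15°.
I₂ = I₁ cos²(45° − 15°) = 0.5 I₀ · cos²(30°) = 0.375 I₀.
I₃ = I₂ cos²(75° − 45°) = 0.375 I₀ · cos²(30°) = 0.2813 I₀.
I₄ = I₃ cos²(6° − 75°) = 0.2813 I₀ · cos²(69°) = 0.03612 I₀.
So 13.2 W/m² = 0.03612 I₀, giving I₀ = 13.2/0.03612 = 365.4 W/m².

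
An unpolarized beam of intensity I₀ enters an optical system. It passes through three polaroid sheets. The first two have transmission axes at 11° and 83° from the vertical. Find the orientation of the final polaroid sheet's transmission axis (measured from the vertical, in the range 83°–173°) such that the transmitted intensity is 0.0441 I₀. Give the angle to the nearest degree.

θ ≈ 99°

Unpolarized light through the first polarizer → I₁ = ½ I₀, now polarized at 11°.
I₂ = I₁ cos²(83° − 11°) = 0.5 I₀ · cos²(72°) = 0.04775 I₀.
Need I₃/I₀ = 0.0441, so cos²(θ − 83°) = 0.0441 / 0.04775 = 0.9236.
θ − 83° = arccos(√0.9236) = 16.0°, giving θ ≈ 83 + 16.0 = 99.0°.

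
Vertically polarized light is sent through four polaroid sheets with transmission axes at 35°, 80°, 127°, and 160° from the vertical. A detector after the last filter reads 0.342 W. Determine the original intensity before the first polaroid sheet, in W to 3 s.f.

I₁ = I₀ cos²(35° − 0°) = I₀ cos²(35°) = 0.671 I₀.
I₂ = I₁ cos²(80° − 35°) = 0.671 I₀ · cos²(45°) = 0.3355 I₀.
I₃ = I₂ cos²(127° − 80°) = 0.3355 I₀ · cos²(47°) = 0.1561 I₀.
I₄ = I₃ cos²(160° − 127°) = 0.1561 I₀ · cos²(33°) = 0.1098 I₀.
So 0.342 W = 0.1098 I₀, giving I₀ = 0.342/0.1098 = 3.116 W.

I₀ ≈ 3.12 W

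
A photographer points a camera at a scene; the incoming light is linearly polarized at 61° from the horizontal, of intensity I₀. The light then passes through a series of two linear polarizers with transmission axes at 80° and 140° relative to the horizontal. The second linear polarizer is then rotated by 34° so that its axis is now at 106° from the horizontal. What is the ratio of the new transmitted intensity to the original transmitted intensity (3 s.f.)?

I_new/I_old ≈ 3.23

Before rotation:
By Malus's law, I₁ = I₀ cos²(80° − 61°) = I₀ cos²(19°) = 0.894 I₀.
I₂ = I₁ cos²(140° − 80°) = 0.894 I₀ · cos²(60°) = 0.2235 I₀.
After rotation:
I₁ = I₀ cos²(80° − 61°) = I₀ cos²(19°) = 0.894 I₀.
I₂ = I₁ cos²(106° − 80°) = 0.894 I₀ · cos²(26°) = 0.7222 I₀.
Ratio = 0.7222 / 0.2235 = 3.231.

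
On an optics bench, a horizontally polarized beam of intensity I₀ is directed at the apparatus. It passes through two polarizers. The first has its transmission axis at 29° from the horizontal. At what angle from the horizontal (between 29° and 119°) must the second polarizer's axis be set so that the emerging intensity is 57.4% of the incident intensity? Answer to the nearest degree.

I₁ = I₀ cos²(29° − 0°) = I₀ cos²(29°) = 0.765 I₀.
Need I₂/I₀ = 0.574, so cos²(θ − 29°) = 0.574 / 0.765 = 0.7504.
θ − 29° = arccos(√0.7504) = 30.0°, giving θ ≈ 29 + 30.0 = 59.0°.

θ ≈ 59°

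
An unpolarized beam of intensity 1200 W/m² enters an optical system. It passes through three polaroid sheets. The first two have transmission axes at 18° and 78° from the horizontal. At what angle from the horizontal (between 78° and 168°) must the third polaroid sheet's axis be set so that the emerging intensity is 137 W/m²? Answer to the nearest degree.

θ ≈ 95°

Unpolarized light through the first polarizer → I₁ = ½ I₀, now polarized at 18°.
I₂ = I₁ cos²(78° − 18°) = 0.5 I₀ · cos²(60°) = 0.125 I₀.
Target fraction: 137 / 1200 W/m² = 0.1142 of I₀.
Need I₃/I₀ = 0.1142, so cos²(θ − 78°) = 0.1142 / 0.125 = 0.9133.
θ − 78° = arccos(√0.9133) = 17.1°, giving θ ≈ 78 + 17.1 = 95.1°.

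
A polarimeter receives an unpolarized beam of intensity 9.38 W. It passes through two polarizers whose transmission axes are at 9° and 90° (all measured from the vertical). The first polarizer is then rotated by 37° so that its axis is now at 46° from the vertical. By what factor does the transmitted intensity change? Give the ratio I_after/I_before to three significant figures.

I_new/I_old ≈ 21.1

Before rotation:
Unpolarized light through the first polarizer → I₁ = ½ I₀, now polarized at 9°.
I₂ = I₁ cos²(90° − 9°) = 0.5 I₀ · cos²(81°) = 0.01224 I₀.
After rotation:
Unpolarized light through the first polarizer → I₁ = ½ I₀, now polarized at 46°.
I₂ = I₁ cos²(90° − 46°) = 0.5 I₀ · cos²(44°) = 0.2587 I₀.
Ratio = 0.2587 / 0.01224 = 21.14.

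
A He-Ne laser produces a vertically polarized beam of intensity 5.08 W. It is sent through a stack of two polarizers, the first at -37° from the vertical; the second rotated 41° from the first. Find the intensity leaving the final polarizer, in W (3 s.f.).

I ≈ 1.85 W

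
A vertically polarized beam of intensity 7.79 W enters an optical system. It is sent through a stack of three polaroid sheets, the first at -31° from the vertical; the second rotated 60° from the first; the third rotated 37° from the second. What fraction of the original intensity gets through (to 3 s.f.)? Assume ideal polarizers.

I/I₀ ≈ 0.117

I₁ = 7.79 W · cos²(31°) = 5.724 W.
I₂ = I₁ · cos²(60°) = 5.724 · 0.25 = 1.431 W.
I₃ = I₂ · cos²(37°) = 1.431 · 0.6378 = 0.9127 W.
Transmitted fraction = 0.1172.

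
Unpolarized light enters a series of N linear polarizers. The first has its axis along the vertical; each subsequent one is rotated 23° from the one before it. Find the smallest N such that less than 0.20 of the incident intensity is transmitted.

N = 7

First polarizer halves the unpolarized light: factor 1/2.
Each further stage multiplies by cos²(23°) = 0.8473.
After N polarizers: T = 0.5·0.8473^(N−1). Require T < 0.20 ⇒ N−1 > ln(0.20/0.5)/ln(0.8473) = 5.53, so N−1 ≥ 6 and N = 7.
Check: N=7 gives T = 0.185 < 0.20; N=6 gives T = 0.2184.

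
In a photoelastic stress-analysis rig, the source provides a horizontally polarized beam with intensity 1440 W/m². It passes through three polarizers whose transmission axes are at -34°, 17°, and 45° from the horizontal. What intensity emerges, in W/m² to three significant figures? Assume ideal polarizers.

I ≈ 306 W/m²

I₁ = 1440 W/m² · cos²(34°) = 989.7 W/m².
I₂ = I₁ · cos²(51°) = 989.7 · 0.396 = 392 W/m².
I₃ = I₂ · cos²(28°) = 392 · 0.7796 = 305.6 W/m².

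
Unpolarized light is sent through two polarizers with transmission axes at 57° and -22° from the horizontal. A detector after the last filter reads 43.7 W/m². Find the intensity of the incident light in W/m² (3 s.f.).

Unpolarized light through the first polarizer → I₁ = ½ I₀, now polarized at 57°.
I₂ = I₁ cos²(-22° − 57°) = 0.5 I₀ · cos²(79°) = 0.0182 I₀.
So 43.7 W/m² = 0.0182 I₀, giving I₀ = 43.7/0.0182 = 2401 W/m².

I₀ ≈ 2400 W/m²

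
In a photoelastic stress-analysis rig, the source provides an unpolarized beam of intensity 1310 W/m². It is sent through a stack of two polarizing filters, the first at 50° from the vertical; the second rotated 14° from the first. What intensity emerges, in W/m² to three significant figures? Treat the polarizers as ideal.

I ≈ 617 W/m²

Unpolarized light through the first polarizer → I₁ = 1310 W/m²/2 = 655 W/m², polarized at 50°.
I₂ = I₁ · cos²(14°) = 655 · 0.9415 = 616.7 W/m².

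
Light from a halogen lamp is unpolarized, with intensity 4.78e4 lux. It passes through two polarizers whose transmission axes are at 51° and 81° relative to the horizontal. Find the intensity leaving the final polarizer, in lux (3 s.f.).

Unpolarized light through the first polarizer → I₁ = 4.78e4 lux/2 = 2.39e+04 lux, polarized at 51°.
I₂ = I₁ · cos²(30°) = 2.39e+04 · 0.75 = 1.793e+04 lux.

I ≈ 1.79e4 lux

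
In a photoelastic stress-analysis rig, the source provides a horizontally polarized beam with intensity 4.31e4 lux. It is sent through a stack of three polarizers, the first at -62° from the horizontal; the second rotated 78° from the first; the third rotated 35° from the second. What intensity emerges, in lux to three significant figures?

I₁ = 4.31e4 lux · cos²(62°) = 9499 lux.
I₂ = I₁ · cos²(78°) = 9499 · 0.04323 = 410.6 lux.
I₃ = I₂ · cos²(35°) = 410.6 · 0.671 = 275.5 lux.

I ≈ 276 lux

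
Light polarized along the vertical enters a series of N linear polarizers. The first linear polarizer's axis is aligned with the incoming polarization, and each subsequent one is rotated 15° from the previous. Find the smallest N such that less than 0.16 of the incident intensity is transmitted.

N = 28

First polarizer is aligned with the polarization: full transmission.
Each further stage multiplies by cos²(15°) = 0.933.
After N polarizers: T = 0.933^(N−1). Require T < 0.16 ⇒ N−1 > ln(0.16)/ln(0.933) = 26.43, so N−1 ≥ 27 and N = 28.
Check: N=28 gives T = 0.1538 < 0.16; N=27 gives T = 0.1648.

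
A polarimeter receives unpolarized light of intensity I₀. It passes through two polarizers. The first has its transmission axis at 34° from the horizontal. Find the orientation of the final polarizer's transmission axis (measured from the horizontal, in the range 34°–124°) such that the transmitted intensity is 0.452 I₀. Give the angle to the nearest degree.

θ ≈ 52°

Unpolarized light through the first polarizer → I₁ = ½ I₀, now polarized at 34°.
Need I₂/I₀ = 0.452, so cos²(θ − 34°) = 0.452 / 0.5 = 0.904.
θ − 34° = arccos(√0.904) = 18.0°, giving θ ≈ 34 + 18.0 = 52.0°.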